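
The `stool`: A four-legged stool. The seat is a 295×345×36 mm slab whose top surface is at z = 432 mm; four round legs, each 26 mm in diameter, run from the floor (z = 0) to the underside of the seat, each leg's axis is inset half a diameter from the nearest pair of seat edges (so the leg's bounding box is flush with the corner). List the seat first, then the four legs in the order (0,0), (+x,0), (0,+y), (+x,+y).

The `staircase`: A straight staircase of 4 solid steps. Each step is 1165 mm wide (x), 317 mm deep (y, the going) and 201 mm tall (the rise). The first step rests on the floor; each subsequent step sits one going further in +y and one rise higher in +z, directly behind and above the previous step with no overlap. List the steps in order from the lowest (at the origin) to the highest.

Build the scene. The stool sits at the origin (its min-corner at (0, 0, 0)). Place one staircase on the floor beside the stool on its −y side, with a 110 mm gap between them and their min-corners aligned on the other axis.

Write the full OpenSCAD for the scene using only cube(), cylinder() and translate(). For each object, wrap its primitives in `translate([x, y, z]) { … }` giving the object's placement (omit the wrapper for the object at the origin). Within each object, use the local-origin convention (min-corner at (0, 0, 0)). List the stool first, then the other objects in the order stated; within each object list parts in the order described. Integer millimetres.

translate([0, 0, 396]) cube([295, 345, 36]);
translate([13, 13, 0]) cylinder(h = 396, r = 13);
translate([282, 13, 0]) cylinder(h = 396, r = 13);
translate([13, 332, 0]) cylinder(h = 396, r = 13);
translate([282, 332, 0]) cylinder(h = 396, r = 13);
translate([0, -1378, 0]) {
  cube([1165, 317, 201]);
  translate([0, 317, 201]) cube([1165, 317, 201]);
  translate([0, 634, 402]) cube([1165, 317, 201]);
  translate([0, 951, 603]) cube([1165, 317, 201]);
}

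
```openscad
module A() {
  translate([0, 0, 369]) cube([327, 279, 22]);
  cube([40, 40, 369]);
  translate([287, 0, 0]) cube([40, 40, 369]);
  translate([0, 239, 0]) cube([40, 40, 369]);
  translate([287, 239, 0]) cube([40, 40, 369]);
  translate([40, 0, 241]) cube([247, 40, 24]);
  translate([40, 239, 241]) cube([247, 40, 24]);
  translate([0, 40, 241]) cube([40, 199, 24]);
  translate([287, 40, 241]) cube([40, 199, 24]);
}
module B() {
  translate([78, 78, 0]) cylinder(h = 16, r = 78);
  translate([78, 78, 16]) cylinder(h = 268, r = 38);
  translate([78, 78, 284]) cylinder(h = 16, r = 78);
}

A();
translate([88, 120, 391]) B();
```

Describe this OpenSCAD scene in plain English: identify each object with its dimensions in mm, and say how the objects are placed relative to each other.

A is a four-legged stool. The seat is 327×279 mm, 22 mm thick, top at z = 391 mm. It stands on four square legs, each 40×40 mm in cross-section, from z = 0 to the seat underside, each flush with a corner of the seat. Four stretchers, 40 mm wide and 24 mm tall, connect adjacent legs with their undersides at z = 241 mm, each running between the inner faces of the legs it joins and aligned with the legs' outer faces on the other axis.

B is a spool: two coaxial disc flanges of radius 78 mm and thickness 16 mm, joined by a core cylinder of radius 38 mm and height 268 mm. The lower flange rests on z = 0 and the three cylinders share a vertical axis.

The spool is on top of the stool.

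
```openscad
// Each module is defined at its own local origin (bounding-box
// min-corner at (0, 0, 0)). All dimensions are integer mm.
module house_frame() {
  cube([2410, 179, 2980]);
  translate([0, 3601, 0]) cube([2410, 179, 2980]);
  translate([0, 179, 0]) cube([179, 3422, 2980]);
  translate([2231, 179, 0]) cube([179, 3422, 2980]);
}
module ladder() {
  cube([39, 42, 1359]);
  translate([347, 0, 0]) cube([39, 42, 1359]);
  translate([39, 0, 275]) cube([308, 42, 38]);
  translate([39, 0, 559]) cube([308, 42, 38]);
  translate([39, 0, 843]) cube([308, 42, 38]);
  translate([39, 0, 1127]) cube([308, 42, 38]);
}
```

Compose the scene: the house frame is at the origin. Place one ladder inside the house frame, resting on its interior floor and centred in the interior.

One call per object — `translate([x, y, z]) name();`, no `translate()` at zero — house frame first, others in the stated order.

house_frame();
translate([1012, 1869, 0]) ladder();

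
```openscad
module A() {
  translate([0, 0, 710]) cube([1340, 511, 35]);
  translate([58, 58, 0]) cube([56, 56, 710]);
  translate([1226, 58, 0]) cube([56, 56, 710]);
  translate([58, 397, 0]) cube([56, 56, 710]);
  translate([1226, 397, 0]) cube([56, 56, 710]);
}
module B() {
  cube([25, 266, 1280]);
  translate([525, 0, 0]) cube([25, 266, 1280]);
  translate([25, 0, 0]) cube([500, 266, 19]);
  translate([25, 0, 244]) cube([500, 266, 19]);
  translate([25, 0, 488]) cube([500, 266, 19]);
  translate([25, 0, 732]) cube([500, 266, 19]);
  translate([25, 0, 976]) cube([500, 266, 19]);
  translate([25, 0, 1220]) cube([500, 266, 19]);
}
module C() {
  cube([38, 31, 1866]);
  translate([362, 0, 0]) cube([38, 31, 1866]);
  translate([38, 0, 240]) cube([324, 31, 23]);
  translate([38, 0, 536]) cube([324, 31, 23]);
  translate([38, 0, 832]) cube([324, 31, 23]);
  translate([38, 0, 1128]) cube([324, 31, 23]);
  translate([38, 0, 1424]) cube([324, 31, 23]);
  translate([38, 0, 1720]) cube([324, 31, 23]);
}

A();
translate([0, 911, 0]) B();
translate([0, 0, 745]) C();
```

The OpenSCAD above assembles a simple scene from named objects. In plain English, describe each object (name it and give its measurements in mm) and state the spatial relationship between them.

A is a rectangular dining table. The top is 1340×511×35 mm with its upper surface at z = 745 mm. It stands on four 56×56 mm square legs, each inset 58 mm from the nearest pair of top edges, running from the floor to the underside of the top.

B is a bookshelf 550 mm wide overall, 266 mm deep and 1280 mm tall. The two sides are 25 mm thick vertical panels. 6 horizontal shelves of 19 mm thickness span between the inner faces of the sides; the lowest shelf sits on the floor and shelves are stacked with a clear vertical gap of 225 mm between each pair.

C is a wooden ladder with two side rails of 38×31 mm section and 1866 mm height, set 400 mm apart overall. Between them run 6 rectangular rungs (31 mm deep, 23 mm thick), front faces flush with the rails' −y face. The bottom of the first rung is 240 mm above the floor and each subsequent rung is 296 mm higher than the one below.

The bookshelf is on the floor beside the table on its +y side. The ladder is on top of the table.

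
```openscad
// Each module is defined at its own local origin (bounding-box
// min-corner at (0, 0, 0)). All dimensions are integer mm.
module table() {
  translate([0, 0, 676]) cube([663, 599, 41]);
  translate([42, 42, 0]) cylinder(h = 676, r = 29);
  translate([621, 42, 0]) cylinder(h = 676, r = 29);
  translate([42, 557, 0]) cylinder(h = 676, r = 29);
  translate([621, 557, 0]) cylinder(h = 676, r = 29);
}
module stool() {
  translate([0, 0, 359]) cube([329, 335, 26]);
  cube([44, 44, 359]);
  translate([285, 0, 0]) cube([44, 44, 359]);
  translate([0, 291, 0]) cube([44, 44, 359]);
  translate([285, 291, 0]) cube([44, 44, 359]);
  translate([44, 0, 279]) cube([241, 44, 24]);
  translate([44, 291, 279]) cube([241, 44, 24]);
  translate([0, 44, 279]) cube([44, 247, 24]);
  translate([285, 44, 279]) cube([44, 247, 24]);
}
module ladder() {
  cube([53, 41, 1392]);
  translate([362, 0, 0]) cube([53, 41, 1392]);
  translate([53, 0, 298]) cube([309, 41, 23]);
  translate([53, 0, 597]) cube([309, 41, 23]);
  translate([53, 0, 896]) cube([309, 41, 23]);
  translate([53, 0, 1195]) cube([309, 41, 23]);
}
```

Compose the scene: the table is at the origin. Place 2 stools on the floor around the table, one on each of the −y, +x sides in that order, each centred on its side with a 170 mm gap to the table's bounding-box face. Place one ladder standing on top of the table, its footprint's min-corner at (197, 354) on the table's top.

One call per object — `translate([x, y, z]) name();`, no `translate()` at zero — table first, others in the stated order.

table();
translate([167, -505, 0]) stool();
translate([833, 132, 0]) stool();
translate([197, 354, 717]) ladder();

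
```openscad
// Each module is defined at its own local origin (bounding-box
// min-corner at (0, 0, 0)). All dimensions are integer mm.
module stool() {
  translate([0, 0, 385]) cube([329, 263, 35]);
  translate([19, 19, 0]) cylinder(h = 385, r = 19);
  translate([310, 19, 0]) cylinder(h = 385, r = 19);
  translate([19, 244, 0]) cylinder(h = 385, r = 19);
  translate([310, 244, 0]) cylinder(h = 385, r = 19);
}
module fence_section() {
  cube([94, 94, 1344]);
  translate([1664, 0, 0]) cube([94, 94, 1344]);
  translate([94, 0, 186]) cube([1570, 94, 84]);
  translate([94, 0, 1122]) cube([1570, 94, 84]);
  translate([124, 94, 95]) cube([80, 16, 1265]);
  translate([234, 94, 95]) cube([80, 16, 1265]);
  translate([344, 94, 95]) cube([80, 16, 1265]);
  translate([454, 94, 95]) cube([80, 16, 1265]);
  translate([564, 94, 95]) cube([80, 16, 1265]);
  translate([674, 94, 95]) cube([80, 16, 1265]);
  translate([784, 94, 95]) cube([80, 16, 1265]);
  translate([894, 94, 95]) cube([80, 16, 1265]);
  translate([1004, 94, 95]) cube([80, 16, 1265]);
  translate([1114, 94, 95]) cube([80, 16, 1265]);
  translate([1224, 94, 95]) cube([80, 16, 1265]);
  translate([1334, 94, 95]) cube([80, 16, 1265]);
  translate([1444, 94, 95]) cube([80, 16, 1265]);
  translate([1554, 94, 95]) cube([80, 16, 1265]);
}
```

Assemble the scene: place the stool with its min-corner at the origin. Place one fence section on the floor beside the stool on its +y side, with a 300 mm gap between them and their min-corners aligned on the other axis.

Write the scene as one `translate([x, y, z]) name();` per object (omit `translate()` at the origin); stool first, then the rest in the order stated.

stool();
translate([0, 563, 0]) fence_section();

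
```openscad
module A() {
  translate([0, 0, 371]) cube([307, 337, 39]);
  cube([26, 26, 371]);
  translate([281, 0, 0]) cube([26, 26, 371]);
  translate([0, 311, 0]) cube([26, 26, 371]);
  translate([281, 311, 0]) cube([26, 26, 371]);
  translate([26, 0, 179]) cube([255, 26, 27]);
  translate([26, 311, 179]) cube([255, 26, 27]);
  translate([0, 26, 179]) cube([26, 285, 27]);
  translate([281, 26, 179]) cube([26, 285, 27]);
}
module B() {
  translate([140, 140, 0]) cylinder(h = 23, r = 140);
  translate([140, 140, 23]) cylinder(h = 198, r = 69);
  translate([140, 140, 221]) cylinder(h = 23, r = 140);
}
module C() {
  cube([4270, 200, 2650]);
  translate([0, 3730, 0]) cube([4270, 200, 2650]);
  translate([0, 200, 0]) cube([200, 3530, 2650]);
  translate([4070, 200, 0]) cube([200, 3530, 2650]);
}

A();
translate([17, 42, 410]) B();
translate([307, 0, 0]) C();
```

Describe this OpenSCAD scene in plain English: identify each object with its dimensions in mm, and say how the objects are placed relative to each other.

A is a four-legged stool. The seat is a 307×337×39 mm slab whose top surface is at z = 410 mm; four square legs, each 26×26 mm in cross-section, run from the floor (z = 0) to the underside of the seat, each flush with a corner of the seat. Four stretchers, 26 mm wide and 27 mm tall, connect adjacent legs with their undersides at z = 179 mm, each running between the inner faces of the legs it joins and aligned with the legs' outer faces on the other axis.

B is a spool: two coaxial disc flanges of radius 140 mm and thickness 23 mm, joined by a core cylinder of radius 69 mm and height 198 mm. The lower flange rests on z = 0 and the three cylinders share a vertical axis.

C is a box-shaped house frame (walls only): outside footprint 4270×3930 mm, wall height 2650 mm, wall thickness 200 mm. The two y-facing walls run the full x-width; the two x-facing walls fit between the inner faces of the y-facing walls.

The spool is on top of the stool. The house frame is against the stool's +x side, with their −y faces flush.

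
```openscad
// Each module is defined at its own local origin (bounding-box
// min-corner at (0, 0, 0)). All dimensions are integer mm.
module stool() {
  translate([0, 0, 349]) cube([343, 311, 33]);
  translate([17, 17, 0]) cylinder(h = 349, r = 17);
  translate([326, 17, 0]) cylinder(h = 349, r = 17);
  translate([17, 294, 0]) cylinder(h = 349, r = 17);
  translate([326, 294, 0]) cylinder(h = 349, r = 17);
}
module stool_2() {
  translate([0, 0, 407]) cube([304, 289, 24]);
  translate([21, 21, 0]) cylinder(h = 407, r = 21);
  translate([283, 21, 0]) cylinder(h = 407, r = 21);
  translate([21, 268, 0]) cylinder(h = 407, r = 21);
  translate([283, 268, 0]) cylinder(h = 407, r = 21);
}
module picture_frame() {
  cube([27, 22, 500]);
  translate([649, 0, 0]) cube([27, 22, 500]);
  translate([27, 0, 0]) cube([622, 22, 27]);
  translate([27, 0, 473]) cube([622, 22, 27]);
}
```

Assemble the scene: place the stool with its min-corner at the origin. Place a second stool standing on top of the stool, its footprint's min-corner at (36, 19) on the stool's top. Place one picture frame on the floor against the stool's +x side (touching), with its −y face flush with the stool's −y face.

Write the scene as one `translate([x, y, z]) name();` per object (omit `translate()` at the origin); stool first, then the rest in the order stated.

stool();
translate([36, 19, 382]) stool_2();
translate([343, 0, 0]) picture_frame();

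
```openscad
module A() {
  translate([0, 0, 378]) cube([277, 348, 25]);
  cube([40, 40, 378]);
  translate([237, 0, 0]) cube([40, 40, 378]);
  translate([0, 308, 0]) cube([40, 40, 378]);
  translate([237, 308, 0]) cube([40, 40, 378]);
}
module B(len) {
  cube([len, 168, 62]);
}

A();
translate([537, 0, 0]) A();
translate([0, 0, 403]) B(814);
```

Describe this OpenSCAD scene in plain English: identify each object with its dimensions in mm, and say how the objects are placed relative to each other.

A is a four-legged stool. The seat is a 277×348×25 mm slab whose top surface is at z = 403 mm; four square legs, each 40×40 mm in cross-section, run from the floor (z = 0) to the underside of the seat, each flush with a corner of the seat.

B is a rectangular beam 814 mm long (x), 168 mm deep (y), 62 mm thick (z).

The beam spans the tops of two stools placed 260 mm apart, resting at z = 403 mm.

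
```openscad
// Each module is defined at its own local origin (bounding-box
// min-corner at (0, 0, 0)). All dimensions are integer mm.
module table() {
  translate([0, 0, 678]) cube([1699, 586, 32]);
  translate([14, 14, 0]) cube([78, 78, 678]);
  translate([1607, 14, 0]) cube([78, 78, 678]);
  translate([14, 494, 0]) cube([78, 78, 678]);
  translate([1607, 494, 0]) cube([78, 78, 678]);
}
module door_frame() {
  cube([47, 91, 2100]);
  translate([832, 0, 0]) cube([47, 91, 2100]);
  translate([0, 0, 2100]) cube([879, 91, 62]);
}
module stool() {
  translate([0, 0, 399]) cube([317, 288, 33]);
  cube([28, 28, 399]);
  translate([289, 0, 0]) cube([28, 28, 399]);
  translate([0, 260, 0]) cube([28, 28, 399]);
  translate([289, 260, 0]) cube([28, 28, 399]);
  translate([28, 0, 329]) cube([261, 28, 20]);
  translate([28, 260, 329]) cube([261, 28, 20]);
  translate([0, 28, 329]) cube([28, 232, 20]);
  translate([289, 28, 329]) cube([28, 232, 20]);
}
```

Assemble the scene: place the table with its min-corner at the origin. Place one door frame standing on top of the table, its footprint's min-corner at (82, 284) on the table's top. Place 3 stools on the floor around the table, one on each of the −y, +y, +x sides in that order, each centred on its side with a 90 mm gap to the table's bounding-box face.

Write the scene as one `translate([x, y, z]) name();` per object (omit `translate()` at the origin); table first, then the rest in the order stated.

table();
translate([82, 284, 710]) door_frame();
translate([691, -378, 0]) stool();
translate([691, 676, 0]) stool();
translate([1789, 149, 0]) stool();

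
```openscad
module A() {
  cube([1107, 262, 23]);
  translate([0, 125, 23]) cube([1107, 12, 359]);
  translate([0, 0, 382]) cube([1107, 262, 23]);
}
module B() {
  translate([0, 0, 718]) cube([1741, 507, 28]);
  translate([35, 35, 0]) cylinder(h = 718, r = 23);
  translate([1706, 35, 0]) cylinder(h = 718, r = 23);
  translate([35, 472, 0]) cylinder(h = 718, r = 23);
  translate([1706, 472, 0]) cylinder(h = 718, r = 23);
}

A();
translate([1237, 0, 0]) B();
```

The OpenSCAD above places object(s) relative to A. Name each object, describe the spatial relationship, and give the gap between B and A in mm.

A is an I-beam. B is a table. The table is on the floor beside the I-beam on its +x side. The gap between the table and the I-beam is 130 mm.

The table's nearest face is 130 mm from the I-beam's +x face.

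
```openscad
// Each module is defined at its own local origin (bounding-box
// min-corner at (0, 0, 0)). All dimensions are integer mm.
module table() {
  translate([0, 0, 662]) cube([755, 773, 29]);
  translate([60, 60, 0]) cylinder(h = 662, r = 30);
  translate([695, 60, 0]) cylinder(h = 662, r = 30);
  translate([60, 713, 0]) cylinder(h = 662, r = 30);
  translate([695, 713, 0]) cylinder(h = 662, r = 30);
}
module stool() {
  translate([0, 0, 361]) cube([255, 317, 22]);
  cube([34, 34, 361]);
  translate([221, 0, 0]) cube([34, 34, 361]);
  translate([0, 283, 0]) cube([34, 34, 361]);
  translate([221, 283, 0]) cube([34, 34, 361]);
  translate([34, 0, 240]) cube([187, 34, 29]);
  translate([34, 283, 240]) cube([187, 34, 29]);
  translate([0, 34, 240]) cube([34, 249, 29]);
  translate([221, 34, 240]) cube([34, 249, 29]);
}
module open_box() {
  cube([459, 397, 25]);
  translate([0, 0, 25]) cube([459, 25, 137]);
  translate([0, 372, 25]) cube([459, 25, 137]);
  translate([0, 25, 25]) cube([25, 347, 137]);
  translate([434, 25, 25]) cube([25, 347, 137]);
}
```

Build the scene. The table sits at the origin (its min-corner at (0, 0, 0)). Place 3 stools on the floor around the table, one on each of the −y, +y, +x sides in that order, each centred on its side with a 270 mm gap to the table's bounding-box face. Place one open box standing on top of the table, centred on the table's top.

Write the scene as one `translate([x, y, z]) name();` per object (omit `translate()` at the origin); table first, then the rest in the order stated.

table();
translate([250, -587, 0]) stool();
translate([250, 1043, 0]) stool();
translate([1025, 228, 0]) stool();
translate([148, 188, 691]) open_box();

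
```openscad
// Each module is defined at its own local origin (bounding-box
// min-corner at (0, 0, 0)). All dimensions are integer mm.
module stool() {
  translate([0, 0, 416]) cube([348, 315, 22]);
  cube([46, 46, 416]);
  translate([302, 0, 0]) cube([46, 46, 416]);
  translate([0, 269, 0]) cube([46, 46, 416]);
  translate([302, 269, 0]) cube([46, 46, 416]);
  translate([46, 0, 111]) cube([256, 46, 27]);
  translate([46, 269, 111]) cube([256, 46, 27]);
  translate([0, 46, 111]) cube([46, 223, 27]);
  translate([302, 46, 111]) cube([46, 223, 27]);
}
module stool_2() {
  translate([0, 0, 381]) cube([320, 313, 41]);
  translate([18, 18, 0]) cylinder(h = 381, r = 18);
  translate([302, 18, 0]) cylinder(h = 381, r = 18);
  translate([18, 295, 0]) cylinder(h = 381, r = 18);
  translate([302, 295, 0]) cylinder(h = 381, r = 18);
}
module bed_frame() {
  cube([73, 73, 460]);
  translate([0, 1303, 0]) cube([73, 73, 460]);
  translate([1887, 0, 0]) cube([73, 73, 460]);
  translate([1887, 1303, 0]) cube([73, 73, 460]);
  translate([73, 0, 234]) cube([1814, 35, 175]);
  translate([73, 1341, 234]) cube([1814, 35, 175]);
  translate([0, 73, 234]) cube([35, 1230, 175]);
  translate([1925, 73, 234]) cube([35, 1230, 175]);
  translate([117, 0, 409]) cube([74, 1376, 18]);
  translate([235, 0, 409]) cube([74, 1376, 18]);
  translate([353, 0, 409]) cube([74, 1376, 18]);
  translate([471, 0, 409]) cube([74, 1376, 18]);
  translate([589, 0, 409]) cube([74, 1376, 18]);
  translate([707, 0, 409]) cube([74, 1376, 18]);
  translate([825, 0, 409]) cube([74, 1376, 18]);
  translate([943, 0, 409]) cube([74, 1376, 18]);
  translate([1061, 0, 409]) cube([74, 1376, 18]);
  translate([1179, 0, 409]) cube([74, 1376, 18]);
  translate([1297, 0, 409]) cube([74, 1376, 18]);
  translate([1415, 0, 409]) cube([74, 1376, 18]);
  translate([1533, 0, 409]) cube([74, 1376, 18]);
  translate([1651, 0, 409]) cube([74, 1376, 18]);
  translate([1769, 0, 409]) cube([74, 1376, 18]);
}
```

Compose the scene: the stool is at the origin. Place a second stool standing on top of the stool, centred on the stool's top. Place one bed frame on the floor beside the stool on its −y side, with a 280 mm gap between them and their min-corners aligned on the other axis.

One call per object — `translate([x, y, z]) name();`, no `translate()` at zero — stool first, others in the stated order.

stool();
translate([14, 1, 438]) stool_2();
translate([0, -1656, 0]) bed_frame();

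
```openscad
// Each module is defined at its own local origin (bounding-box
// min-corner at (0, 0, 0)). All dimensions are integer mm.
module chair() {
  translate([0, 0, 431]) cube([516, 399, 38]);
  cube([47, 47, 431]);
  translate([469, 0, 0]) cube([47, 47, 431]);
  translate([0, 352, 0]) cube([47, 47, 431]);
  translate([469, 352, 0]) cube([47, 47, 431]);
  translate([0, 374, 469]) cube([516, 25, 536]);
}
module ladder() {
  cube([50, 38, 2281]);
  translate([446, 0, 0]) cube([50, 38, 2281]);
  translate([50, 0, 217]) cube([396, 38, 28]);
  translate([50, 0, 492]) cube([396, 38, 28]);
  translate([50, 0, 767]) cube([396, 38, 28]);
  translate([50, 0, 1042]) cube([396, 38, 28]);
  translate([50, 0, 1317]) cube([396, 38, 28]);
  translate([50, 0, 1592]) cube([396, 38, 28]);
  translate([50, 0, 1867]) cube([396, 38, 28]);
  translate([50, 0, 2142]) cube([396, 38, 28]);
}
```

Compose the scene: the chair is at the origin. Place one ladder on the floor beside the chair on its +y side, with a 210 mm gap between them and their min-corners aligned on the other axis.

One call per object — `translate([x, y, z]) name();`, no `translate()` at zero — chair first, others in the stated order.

chair();
translate([0, 609, 0]) ladder();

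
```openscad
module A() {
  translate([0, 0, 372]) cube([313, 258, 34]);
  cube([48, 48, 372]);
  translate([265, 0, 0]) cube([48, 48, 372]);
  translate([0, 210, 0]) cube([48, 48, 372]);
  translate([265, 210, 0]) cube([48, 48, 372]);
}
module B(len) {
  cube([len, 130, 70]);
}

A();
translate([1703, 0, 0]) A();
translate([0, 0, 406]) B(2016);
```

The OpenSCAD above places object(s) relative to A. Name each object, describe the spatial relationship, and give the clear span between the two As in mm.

Second stool starts at x = 1703; first ends at x = 313; clear span = 1703 − 313 = 1390 mm.

A is a stool. B is a beam. A beam spans the tops of two stools. The clear span between the two stools is 1390 mm.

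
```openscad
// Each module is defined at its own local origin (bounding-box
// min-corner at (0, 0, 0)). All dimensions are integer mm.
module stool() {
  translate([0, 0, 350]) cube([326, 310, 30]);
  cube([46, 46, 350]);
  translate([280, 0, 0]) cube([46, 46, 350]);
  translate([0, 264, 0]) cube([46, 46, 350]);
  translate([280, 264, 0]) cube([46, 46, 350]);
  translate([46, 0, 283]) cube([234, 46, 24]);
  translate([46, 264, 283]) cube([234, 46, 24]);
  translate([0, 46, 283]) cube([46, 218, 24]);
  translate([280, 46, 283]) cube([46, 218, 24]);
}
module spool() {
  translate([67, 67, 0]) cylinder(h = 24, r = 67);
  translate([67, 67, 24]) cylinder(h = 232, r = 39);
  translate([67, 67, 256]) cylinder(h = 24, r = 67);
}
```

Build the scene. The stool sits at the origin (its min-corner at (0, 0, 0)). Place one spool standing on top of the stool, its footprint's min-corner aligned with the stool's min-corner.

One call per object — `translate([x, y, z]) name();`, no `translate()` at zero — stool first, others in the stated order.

stool();
translate([0, 0, 380]) spool();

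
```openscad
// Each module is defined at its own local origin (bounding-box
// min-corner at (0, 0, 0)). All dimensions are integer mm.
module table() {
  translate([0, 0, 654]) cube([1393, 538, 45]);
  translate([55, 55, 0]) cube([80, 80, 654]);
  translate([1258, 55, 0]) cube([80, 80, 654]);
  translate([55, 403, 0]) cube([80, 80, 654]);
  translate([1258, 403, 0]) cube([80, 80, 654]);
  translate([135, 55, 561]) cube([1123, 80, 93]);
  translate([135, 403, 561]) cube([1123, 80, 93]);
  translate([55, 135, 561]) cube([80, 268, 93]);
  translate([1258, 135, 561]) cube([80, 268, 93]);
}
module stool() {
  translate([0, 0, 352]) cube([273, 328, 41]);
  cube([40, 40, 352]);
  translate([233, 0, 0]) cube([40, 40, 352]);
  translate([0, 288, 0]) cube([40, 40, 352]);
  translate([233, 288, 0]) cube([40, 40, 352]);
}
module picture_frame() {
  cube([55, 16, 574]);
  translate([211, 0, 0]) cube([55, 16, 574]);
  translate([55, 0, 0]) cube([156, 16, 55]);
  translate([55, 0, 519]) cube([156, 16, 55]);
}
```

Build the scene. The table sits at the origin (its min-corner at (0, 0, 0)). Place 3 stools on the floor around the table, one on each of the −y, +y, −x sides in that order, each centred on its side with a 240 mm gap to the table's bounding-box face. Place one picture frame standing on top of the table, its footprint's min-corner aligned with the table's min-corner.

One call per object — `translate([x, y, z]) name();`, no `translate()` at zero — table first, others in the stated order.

table();
translate([560, -568, 0]) stool();
translate([560, 778, 0]) stool();
translate([-513, 105, 0]) stool();
translate([0, 0, 699]) picture_frame();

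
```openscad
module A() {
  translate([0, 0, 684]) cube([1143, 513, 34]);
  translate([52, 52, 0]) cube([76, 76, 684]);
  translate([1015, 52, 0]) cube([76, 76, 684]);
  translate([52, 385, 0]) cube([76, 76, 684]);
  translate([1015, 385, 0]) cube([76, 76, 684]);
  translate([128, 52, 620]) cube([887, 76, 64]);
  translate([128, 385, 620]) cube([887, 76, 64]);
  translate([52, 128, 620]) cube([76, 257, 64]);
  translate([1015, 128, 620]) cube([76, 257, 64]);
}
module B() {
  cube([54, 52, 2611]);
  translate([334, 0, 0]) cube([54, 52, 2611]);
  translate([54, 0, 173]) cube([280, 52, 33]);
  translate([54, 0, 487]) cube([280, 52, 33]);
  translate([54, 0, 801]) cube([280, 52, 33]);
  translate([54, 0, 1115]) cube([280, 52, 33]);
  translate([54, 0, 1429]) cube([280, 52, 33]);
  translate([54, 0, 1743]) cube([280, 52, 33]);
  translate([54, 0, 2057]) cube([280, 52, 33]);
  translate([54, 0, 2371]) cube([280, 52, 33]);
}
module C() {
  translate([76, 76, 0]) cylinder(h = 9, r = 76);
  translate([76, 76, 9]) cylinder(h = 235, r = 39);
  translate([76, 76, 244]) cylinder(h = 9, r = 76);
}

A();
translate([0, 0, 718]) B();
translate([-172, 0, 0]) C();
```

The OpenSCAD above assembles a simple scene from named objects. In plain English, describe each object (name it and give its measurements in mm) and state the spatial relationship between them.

A is a table with a 1143×513 mm rectangular top, 34 mm thick, top surface at z = 718 mm, supported by four 76×76 mm square legs, each inset 52 mm from the nearest pair of top edges, running from the floor. Four apron rails, 76 mm thick and 64 mm tall, run between adjacent legs with their top edges flush with the underside of the top and their outer faces flush with the legs' outer faces.

B is a straight ladder. Two 54×52 mm vertical rails, 2611 mm tall, stand 388 mm apart (outside-to-outside) with their front faces coplanar on the −y side. 8 rungs, each 52 mm deep and 33 mm tall, span between the inner faces of the rails, front faces flush with the rails. The lowest rung's underside is at z = 173 mm and rungs are spaced 314 mm apart (underside to underside).

C is a spool: two coaxial disc flanges of radius 76 mm and thickness 9 mm, joined by a core cylinder of radius 39 mm and height 235 mm. The lower flange rests on z = 0 and the three cylinders share a vertical axis.

The ladder is on top of the table. The spool is on the floor beside the table on its −x side.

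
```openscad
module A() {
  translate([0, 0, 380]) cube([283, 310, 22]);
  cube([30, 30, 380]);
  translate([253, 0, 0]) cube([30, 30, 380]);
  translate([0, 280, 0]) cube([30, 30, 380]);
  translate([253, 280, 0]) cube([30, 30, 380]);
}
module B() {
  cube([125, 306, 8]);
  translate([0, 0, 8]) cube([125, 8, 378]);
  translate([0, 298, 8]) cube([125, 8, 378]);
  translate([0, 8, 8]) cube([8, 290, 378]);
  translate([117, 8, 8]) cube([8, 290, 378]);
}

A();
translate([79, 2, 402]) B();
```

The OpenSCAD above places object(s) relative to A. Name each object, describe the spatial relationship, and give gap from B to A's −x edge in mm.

The open box's min-x is at 79; the stool's min-x is 0; gap = 79 mm.

A is a stool. B is an open box. The open box is on top of the stool, centred. The gap from the open box to the stool's −x edge is 79 mm.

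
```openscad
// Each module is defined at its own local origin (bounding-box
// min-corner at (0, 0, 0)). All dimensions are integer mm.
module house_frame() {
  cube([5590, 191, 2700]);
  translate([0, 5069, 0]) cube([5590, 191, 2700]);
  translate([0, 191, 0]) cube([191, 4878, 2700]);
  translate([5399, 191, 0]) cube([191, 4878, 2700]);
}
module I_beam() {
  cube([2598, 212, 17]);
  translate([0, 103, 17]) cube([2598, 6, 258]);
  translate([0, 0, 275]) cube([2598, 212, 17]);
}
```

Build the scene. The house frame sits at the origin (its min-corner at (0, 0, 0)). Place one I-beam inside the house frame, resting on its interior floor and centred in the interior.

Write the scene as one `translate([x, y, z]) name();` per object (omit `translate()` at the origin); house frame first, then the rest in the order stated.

house_frame();
translate([1496, 2524, 0]) I_beam();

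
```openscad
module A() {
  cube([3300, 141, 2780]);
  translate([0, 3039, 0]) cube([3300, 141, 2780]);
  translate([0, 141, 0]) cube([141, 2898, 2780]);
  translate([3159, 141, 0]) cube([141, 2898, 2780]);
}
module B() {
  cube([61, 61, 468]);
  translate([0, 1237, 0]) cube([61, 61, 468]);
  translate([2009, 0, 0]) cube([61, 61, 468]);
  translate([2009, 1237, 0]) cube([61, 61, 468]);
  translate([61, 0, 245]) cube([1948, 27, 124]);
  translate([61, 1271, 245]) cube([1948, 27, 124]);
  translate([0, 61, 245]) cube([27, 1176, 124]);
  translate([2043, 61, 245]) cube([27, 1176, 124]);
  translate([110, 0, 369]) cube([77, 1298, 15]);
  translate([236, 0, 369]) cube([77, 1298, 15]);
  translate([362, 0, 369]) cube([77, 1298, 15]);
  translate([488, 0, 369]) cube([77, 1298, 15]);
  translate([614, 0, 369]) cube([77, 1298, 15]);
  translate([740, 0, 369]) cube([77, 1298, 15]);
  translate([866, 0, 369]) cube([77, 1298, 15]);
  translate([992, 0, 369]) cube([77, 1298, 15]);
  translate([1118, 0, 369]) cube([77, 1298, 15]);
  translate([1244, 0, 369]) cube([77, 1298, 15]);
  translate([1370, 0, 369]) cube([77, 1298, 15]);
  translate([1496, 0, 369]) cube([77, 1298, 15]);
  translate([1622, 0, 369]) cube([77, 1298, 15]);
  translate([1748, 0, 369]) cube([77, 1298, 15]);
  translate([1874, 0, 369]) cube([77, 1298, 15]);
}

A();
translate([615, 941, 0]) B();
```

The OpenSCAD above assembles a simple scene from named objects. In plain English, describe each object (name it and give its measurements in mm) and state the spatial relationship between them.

A is the wall frame of a small rectangular building: four walls, each 2780 mm tall and 141 mm thick, enclosing a footprint 3300 mm (x) by 3180 mm (y) outside-to-outside, with no floor or roof. The front and back walls (the −y and +y sides) span the full width; the two side walls fit between them.

B is a bed frame 2070 mm long (x) by 1298 mm wide (y). Four 61×61 mm corner posts, 468 mm tall, at the corners of the footprint. Four rails of 27 mm thickness and 124 mm height run between adjacent posts with their undersides at z = 245 mm, their outer faces flush with the outside of the frame (the two x-running rails run between the posts' inner faces; the two y-running rails run between the posts' inner faces). 15 slats, each 77 mm wide (x) and 15 mm thick, lie across the top of the two x-running rails, running the full 1298 mm width of the frame in y; the slats are evenly spaced along x between the inner faces of the end posts with equal gaps (rounded down to the nearest mm) at the −x end and between each pair — any rounding remainder accumulates at the +x end.

The bed frame sits inside the house frame, centred.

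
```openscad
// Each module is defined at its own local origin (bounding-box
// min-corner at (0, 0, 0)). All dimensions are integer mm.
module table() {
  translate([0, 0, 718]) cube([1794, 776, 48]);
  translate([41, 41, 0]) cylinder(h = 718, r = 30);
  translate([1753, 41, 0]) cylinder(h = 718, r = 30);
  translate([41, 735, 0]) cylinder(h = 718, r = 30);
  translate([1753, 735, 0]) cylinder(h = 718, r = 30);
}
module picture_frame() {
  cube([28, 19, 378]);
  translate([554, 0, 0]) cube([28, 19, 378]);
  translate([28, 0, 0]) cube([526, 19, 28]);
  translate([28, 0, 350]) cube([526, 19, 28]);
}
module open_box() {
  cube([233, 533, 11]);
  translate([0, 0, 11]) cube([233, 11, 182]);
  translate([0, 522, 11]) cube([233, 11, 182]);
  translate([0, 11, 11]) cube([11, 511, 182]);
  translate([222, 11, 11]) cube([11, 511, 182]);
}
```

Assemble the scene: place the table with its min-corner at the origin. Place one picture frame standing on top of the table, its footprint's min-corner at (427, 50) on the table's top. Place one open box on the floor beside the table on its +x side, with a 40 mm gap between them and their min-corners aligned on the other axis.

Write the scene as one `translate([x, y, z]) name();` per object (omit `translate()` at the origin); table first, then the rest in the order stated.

table();
translate([427, 50, 766]) picture_frame();
translate([1834, 0, 0]) open_box();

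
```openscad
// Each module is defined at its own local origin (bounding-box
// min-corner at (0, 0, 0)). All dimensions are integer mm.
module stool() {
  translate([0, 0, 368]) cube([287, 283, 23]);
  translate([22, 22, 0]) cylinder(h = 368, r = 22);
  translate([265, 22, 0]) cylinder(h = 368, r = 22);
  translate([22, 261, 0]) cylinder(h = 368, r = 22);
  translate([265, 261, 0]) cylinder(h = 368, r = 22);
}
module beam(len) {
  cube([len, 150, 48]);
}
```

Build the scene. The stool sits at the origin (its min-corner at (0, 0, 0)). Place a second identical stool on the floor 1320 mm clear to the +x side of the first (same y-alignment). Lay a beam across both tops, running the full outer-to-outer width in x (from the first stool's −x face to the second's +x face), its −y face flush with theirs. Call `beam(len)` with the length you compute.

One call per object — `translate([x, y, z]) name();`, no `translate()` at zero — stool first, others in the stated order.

stool();
translate([1607, 0, 0]) stool();
translate([0, 0, 391]) beam(1894);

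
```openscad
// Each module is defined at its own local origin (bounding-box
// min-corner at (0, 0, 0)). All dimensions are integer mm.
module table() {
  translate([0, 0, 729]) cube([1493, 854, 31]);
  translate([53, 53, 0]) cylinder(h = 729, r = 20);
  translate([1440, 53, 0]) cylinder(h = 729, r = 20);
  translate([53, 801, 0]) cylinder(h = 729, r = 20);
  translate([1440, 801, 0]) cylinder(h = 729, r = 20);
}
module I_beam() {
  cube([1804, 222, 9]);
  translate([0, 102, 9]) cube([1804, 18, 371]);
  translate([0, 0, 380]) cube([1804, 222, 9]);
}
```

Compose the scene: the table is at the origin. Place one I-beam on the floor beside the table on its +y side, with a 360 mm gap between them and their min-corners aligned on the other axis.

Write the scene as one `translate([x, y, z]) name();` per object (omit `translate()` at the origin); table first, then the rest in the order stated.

table();
translate([0, 1214, 0]) I_beam();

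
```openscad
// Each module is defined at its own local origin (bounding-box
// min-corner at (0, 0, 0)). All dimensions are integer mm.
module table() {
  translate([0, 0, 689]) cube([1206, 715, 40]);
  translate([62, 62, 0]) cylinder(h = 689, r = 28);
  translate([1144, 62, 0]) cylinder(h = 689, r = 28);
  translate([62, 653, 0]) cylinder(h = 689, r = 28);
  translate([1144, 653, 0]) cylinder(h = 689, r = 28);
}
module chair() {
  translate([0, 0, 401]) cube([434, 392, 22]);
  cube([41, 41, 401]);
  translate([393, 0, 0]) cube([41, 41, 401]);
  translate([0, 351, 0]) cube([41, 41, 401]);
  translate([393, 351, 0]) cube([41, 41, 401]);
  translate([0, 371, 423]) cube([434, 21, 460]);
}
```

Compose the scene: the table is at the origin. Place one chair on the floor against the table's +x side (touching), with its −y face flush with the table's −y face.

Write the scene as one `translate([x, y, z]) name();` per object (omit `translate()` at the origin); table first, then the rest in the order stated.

table();
translate([1206, 0, 0]) chair();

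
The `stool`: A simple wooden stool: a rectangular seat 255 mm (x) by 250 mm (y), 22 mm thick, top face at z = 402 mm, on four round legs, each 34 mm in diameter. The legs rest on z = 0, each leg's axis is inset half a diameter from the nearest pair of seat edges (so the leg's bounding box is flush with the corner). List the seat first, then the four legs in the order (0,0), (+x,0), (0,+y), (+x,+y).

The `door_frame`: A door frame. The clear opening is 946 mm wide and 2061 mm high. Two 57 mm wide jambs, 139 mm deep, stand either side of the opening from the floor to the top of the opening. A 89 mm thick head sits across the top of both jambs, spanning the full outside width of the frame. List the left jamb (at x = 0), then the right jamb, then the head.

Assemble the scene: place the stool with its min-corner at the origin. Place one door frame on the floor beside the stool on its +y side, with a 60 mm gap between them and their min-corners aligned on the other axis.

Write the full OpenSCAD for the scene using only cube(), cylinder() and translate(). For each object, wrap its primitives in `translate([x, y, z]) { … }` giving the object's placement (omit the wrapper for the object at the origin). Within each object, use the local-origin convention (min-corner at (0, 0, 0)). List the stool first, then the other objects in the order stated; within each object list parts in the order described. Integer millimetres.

translate([0, 0, 380]) cube([255, 250, 22]);
translate([17, 17, 0]) cylinder(h = 380, r = 17);
translate([238, 17, 0]) cylinder(h = 380, r = 17);
translate([17, 233, 0]) cylinder(h = 380, r = 17);
translate([238, 233, 0]) cylinder(h = 380, r = 17);
translate([0, 310, 0]) {
  cube([57, 139, 2061]);
  translate([1003, 0, 0]) cube([57, 139, 2061]);
  translate([0, 0, 2061]) cube([1060, 139, 89]);
}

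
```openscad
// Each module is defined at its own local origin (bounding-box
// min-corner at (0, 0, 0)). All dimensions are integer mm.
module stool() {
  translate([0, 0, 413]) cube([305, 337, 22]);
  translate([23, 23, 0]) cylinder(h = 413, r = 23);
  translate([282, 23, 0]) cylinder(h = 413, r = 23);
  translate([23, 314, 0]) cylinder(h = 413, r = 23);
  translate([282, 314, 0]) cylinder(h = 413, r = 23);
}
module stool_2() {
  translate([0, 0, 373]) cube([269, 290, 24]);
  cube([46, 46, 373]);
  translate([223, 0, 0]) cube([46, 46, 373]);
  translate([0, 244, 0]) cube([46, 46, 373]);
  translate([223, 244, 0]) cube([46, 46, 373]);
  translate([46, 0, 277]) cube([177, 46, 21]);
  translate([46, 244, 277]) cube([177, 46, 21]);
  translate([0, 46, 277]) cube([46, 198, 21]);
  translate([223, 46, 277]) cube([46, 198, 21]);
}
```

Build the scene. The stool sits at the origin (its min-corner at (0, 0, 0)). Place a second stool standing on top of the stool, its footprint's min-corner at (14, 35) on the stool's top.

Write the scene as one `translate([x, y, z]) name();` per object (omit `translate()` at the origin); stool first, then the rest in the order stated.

stool();
translate([14, 35, 435]) stool_2();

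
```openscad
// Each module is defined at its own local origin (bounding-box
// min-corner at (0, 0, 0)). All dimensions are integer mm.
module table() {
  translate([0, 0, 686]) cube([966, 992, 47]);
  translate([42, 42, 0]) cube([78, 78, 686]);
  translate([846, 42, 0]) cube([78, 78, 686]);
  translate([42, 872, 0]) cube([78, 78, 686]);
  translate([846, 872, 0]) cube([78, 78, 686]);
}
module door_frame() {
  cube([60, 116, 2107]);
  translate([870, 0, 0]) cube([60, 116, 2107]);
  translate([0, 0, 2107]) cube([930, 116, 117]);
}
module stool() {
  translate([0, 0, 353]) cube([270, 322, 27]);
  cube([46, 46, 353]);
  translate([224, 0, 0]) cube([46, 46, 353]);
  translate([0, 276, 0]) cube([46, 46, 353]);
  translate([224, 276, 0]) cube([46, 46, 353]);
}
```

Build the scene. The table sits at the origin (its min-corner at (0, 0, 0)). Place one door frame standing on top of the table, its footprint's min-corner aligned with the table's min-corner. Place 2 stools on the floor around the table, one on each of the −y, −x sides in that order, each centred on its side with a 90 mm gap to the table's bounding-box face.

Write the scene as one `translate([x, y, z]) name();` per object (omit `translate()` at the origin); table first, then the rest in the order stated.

table();
translate([0, 0, 733]) door_frame();
translate([348, -412, 0]) stool();
translate([-360, 335, 0]) stool();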